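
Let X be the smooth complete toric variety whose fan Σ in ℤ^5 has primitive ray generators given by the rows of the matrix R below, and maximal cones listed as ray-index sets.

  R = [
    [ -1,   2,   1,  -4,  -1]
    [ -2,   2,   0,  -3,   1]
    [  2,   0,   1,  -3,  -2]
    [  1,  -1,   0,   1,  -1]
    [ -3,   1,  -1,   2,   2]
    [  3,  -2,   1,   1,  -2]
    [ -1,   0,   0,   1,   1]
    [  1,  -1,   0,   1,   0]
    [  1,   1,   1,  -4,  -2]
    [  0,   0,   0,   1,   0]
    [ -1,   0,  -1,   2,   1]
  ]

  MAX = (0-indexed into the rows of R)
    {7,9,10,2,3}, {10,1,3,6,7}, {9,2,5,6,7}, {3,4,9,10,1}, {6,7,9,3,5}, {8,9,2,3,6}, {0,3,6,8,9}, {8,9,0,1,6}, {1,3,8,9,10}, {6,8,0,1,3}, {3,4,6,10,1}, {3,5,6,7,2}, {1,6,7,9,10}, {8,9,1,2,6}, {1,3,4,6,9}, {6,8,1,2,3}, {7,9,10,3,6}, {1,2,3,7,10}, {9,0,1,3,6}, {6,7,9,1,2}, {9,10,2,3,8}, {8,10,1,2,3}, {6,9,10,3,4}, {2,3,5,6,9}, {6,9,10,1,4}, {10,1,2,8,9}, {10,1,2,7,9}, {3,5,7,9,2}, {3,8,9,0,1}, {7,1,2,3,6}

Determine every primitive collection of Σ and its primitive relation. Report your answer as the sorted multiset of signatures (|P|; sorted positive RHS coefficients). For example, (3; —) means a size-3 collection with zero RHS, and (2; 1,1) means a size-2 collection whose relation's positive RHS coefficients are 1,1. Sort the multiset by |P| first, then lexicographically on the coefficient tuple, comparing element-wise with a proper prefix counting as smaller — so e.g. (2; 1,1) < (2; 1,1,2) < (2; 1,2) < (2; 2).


20 minimal non-faces of Δ(Σ) (on 11 rays):

  • {7,8}:  v_{7} + v_{8} = v_{2}  →  sig = (2; 1)
  • {0,7}:  v_{0} + v_{7} = v_{6} + v_{8}  →  sig = (2; 1,1)
  • {1,5}:  v_{1} + v_{5} = v_{2} + v_{6}  →  sig = (2; 1,1)
  • {4,7}:  v_{4} + v_{7} = v_{6} + v_{10}  →  sig = (2; 1,1)
  • {2,4}:  v_{2} + v_{4} = v_{1} + v_{3} + v_{9}  →  sig = (2; 1,1,1)
  • {4,5}:  v_{4} + v_{5} = v_{3} + v_{6} + v_{9}  →  sig = (2; 1,1,1)
  • {5,10}:  v_{5} + v_{10} = v_{3} + v_{7} + v_{9}  →  sig = (2; 1,1,1)
  • {0,5}:  v_{0} + v_{5} = v_{2} + v_{3} + 2·v_{6} + v_{8} + v_{9}  →  sig = (2; 1,1,1,1,2)
  • {5,8}:  v_{5} + v_{8} = 2·v_{2} + v_{3} + v_{6} + v_{9}  →  sig = (2; 1,1,1,2)
  • {0,2}:  v_{0} + v_{2} = v_{6} + 2·v_{8}  →  sig = (2; 1,2)
  • {0,4}:  v_{0} + v_{4} = 3·v_{1} + 3·v_{3} + v_{6} + 3·v_{9}  →  sig = (2; 1,3,3,3)
  • {0,10}:  v_{0} + v_{10} = 2·v_{1} + 2·v_{3} + 2·v_{9}  →  sig = (2; 2,2,2)
  • {4,8}:  v_{4} + v_{8} = 2·v_{1} + 2·v_{3} + 2·v_{9}  →  sig = (2; 2,2,2)
  • {2,6,10}:  v_{2} + v_{6} + v_{10} = 0  →  sig = (3; —)
  • {6,8,10}:  v_{6} + v_{8} + v_{10} = v_{1} + v_{3} + v_{9}  →  sig = (3; 1,1,1)
  • {1,3,7,9}:  v_{1} + v_{3} + v_{7} + v_{9} = 0  →  sig = (4; —)
  • {1,2,3,9}:  v_{1} + v_{2} + v_{3} + v_{9} = v_{8}  →  sig = (4; 1)
  • {1,3,6,8,9}:  v_{1} + v_{3} + v_{6} + v_{8} + v_{9} = v_{0}  →  sig = (5; 1)
  • {1,3,6,9,10}:  v_{1} + v_{3} + v_{6} + v_{9} + v_{10} = v_{4}  →  sig = (5; 1)
  • {2,3,6,7,9}:  v_{2} + v_{3} + v_{6} + v_{7} + v_{9} = v_{5}  →  sig = (5; 1)

Sorted signature multiset PRS(X):
{ (2; 1),  (2; 1,1) ×3,  (2; 1,1,1) ×3,  (2; 1,1,1,1,2),  (2; 1,1,1,2),  (2; 1,2),  (2; 1,3,3,3),  (2; 2,2,2) ×2,  (3; —),  (3; 1,1,1),  (4; —),  (4; 1),  (5; 1) ×3 }


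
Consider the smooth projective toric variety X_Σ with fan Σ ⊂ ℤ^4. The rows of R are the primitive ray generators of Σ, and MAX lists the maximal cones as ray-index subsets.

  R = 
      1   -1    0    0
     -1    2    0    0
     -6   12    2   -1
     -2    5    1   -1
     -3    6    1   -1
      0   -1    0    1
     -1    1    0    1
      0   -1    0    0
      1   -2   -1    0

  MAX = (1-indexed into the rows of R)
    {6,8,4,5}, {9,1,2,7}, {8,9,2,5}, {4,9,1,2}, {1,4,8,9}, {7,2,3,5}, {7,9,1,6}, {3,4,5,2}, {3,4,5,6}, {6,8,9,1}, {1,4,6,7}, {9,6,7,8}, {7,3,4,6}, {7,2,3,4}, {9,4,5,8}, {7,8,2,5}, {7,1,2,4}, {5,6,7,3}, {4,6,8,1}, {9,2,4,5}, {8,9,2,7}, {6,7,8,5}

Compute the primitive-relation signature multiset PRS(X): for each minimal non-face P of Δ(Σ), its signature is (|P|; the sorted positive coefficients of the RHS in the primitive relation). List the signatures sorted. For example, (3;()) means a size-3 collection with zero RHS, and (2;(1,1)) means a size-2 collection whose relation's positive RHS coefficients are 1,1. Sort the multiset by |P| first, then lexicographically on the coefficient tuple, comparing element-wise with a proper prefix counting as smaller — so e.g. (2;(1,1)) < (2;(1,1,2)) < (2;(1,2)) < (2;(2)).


The 14 primitive collections of Σ (r=9, n=4):

  {1,5}:  v_{1} + v_{5} = v_{4}  ⇒ sig = (2;(1))
  {2,6}:  v_{2} + v_{6} = v_{7}  ⇒ sig = (2;(1))
  {1,3}:  v_{1} + v_{3} = 2·v_{4} + v_{7}  ⇒ sig = (2;(1,2))
  {3,8}:  v_{3} + v_{8} = 2·v_{5} + v_{6}  ⇒ sig = (2;(1,2))
  {3,9}:  v_{3} + v_{9} = 2·v_{2} + v_{5}  ⇒ sig = (2;(1,2))
  {1,2,8}:  v_{1} + v_{2} + v_{8} = 0  ⇒ sig = (3;())
  {1,7,8}:  v_{1} + v_{7} + v_{8} = v_{6}  ⇒ sig = (3;(1))
  {2,4,8}:  v_{2} + v_{4} + v_{8} = v_{5}  ⇒ sig = (3;(1))
  {4,5,7}:  v_{4} + v_{5} + v_{7} = v_{3}  ⇒ sig = (3;(1))
  {4,6,9}:  v_{4} + v_{6} + v_{9} = v_{2}  ⇒ sig = (3;(1))
  {4,7,8}:  v_{4} + v_{7} + v_{8} = v_{5} + v_{6}  ⇒ sig = (3;(1,1))
  {5,6,9}:  v_{5} + v_{6} + v_{9} = 2·v_{2} + v_{8}  ⇒ sig = (3;(1,2))
  {5,7,9}:  v_{5} + v_{7} + v_{9} = 3·v_{2} + v_{8}  ⇒ sig = (3;(1,3))
  {4,7,9}:  v_{4} + v_{7} + v_{9} = 2·v_{2}  ⇒ sig = (3;(2))

Sorted signature multiset PRS(X):
    (2;(1))
    (2;(1))
    (2;(1,2))
    (2;(1,2))
    (2;(1,2))
    (3;())
    (3;(1))
    (3;(1))
    (3;(1))
    (3;(1))
    (3;(1,1))
    (3;(1,2))
    (3;(1,3))
    (3;(2))


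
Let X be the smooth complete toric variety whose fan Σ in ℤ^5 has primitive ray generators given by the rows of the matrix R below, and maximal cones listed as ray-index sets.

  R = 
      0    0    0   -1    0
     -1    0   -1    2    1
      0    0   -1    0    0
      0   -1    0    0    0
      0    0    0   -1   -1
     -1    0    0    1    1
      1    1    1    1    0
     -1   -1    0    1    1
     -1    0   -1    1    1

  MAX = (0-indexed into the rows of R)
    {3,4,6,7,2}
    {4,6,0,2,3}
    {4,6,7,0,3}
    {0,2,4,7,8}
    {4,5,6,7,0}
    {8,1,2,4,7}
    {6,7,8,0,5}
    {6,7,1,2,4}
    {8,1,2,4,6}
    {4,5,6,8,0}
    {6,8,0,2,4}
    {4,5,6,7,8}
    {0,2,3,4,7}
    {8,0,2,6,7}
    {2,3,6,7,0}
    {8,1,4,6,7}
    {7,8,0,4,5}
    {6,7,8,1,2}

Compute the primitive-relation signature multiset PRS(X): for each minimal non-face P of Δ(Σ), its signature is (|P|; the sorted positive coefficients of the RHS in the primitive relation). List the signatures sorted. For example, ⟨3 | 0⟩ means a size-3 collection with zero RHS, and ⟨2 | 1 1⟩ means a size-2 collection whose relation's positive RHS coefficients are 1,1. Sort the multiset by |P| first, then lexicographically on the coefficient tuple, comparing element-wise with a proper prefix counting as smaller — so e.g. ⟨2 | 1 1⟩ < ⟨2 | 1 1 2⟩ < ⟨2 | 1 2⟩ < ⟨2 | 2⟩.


The 9 primitive collections of Σ (r=9, n=5):

  P = {0,1}:  v_{0} + v_{1} = v_{8}  ⇒ sig = ⟨2 | 1⟩
  P = {2,5}:  v_{2} + v_{5} = v_{8}  ⇒ sig = ⟨2 | 1⟩
  P = {3,5}:  v_{3} + v_{5} = v_{7}  ⇒ sig = ⟨2 | 1⟩
  P = {3,8}:  v_{3} + v_{8} = v_{2} + v_{7}  ⇒ sig = ⟨2 | 1 1⟩
  P = {1,5}:  v_{1} + v_{5} = v_{4} + v_{6} + v_{7} + 2·v_{8}  ⇒ sig = ⟨2 | 1 1 1 2⟩
  P = {1,3}:  v_{1} + v_{3} = 2·v_{2} + v_{4} + v_{6} + 2·v_{7}  ⇒ sig = ⟨2 | 1 1 2 2⟩
  P = {0,2,4,6,7}:  v_{0} + v_{2} + v_{4} + v_{6} + v_{7} = 0  ⇒ sig = ⟨5 | 0⟩
  P = {0,4,6,7,8}:  v_{0} + v_{4} + v_{6} + v_{7} + v_{8} = v_{5}  ⇒ sig = ⟨5 | 1⟩
  P = {2,4,6,7,8}:  v_{2} + v_{4} + v_{6} + v_{7} + v_{8} = v_{1}  ⇒ sig = ⟨5 | 1⟩

Signatures (|P|; sorted positive RHS coefficients), sorted:
    |P|=2: 6 collections, coeffs (1), (1), (1), (1,1), (1,1,1,2), (1,1,2,2)
    |P|=5: 3 collections, coeffs (), (1), (1)


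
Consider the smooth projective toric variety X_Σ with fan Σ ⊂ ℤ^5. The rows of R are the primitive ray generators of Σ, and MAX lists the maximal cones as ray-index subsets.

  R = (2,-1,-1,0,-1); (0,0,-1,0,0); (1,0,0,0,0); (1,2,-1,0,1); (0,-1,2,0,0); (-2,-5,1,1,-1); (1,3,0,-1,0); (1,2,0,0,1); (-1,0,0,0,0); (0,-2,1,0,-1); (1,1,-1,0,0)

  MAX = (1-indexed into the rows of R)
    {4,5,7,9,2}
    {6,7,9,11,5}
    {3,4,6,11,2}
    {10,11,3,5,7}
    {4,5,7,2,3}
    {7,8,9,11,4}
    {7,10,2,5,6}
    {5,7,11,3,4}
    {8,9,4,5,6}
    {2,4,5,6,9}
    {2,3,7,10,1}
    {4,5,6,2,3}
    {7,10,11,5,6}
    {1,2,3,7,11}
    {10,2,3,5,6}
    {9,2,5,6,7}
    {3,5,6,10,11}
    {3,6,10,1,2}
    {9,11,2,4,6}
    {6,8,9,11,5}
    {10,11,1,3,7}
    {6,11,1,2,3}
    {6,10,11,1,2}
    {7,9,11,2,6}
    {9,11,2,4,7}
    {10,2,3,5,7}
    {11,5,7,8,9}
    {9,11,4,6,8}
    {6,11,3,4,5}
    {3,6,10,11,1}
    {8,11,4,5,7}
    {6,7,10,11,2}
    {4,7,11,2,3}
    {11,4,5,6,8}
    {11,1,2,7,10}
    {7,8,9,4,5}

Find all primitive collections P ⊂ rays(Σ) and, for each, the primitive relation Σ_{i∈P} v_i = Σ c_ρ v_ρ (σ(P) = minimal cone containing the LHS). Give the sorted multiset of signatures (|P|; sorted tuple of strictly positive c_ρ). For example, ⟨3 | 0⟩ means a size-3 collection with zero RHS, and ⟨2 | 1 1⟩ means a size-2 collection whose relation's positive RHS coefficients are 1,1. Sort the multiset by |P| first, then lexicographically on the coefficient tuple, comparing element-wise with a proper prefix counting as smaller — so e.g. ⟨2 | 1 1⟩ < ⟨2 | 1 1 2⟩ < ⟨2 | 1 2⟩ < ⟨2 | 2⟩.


Δ(Σ) — 11 vertices, 17 min non-faces:

  {3,9}:  v_{3} + v_{9} = 0 ; sig = ⟨2 | 0⟩
  {2,8}:  v_{2} + v_{8} = v_{4} ; sig = ⟨2 | 1⟩
  {4,10}:  v_{4} + v_{10} = v_{3} ; sig = ⟨2 | 1⟩
  {8,10}:  v_{8} + v_{10} = v_{5} + v_{11} ; sig = ⟨2 | 1 1⟩
  {9,10}:  v_{9} + v_{10} = v_{6} + v_{7} ; sig = ⟨2 | 1 1⟩
  {1,9}:  v_{1} + v_{9} = v_{2} + v_{10} + v_{11} ; sig = ⟨2 | 1 1 1⟩
  {3,8}:  v_{3} + v_{8} = v_{4} + v_{5} + v_{11} ; sig = ⟨2 | 1 1 1⟩
  {1,4}:  v_{1} + v_{4} = v_{2} + 2·v_{3} + v_{11} ; sig = ⟨2 | 1 1 2⟩
  {1,5}:  v_{1} + v_{5} = 2·v_{3} + v_{10} ; sig = ⟨2 | 1 2⟩
  {1,8}:  v_{1} + v_{8} = 2·v_{3} + v_{11} ; sig = ⟨2 | 1 2⟩
  {4,6,7}:  v_{4} + v_{6} + v_{7} = 0 ; sig = ⟨3 | 0⟩
  {2,5,11}:  v_{2} + v_{5} + v_{11} = v_{3} ; sig = ⟨3 | 1⟩
  {3,6,7}:  v_{3} + v_{6} + v_{7} = v_{10} ; sig = ⟨3 | 1⟩
  {6,7,8}:  v_{6} + v_{7} + v_{8} = v_{5} + v_{9} + v_{11} ; sig = ⟨3 | 1 1 1⟩
  {1,6,7}:  v_{1} + v_{6} + v_{7} = v_{2} + 2·v_{10} + v_{11} ; sig = ⟨3 | 1 1 2⟩
  {2,3,10,11}:  v_{2} + v_{3} + v_{10} + v_{11} = v_{1} ; sig = ⟨4 | 1⟩
  {4,5,9,11}:  v_{4} + v_{5} + v_{9} + v_{11} = v_{8} ; sig = ⟨4 | 1⟩

Sorted signature multiset PRS(X):
{ ⟨2 | 0⟩,  ⟨2 | 1⟩ ×2,  ⟨2 | 1 1⟩ ×2,  ⟨2 | 1 1 1⟩ ×2,  ⟨2 | 1 1 2⟩,  ⟨2 | 1 2⟩ ×2,  ⟨3 | 0⟩,  ⟨3 | 1⟩ ×2,  ⟨3 | 1 1 1⟩,  ⟨3 | 1 1 2⟩,  ⟨4 | 1⟩ ×2 }


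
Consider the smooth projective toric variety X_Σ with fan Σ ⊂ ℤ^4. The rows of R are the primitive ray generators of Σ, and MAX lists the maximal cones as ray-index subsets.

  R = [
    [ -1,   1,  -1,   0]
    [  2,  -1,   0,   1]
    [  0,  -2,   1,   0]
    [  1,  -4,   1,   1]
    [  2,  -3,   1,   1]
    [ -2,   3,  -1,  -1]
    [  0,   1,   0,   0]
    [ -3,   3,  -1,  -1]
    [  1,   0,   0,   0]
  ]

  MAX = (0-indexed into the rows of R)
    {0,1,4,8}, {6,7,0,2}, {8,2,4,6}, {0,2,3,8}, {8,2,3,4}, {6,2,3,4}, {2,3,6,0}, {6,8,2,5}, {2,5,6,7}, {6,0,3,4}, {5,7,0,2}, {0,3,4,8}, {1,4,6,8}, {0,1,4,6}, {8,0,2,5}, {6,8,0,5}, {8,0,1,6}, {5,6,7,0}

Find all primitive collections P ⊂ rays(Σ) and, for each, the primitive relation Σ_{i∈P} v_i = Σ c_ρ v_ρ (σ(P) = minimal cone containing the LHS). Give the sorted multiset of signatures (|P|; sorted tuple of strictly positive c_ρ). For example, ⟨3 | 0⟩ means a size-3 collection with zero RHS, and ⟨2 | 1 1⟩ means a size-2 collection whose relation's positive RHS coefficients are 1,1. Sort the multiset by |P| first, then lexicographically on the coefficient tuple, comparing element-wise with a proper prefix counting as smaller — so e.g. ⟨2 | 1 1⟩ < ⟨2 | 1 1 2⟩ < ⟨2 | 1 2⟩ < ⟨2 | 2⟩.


14 minimal non-faces of Δ(Σ) (on 9 rays):

  • {4,5}:  v_{4} + v_{5} = 0  ⇒ sig = ⟨2 | 0⟩
  • {1,2}:  v_{1} + v_{2} = v_{4}  ⇒ sig = ⟨2 | 1⟩
  • {7,8}:  v_{7} + v_{8} = v_{5}  ⇒ sig = ⟨2 | 1⟩
  • {1,7}:  v_{1} + v_{7} = v_{0} + v_{6}  ⇒ sig = ⟨2 | 1 1⟩
  • {3,5}:  v_{3} + v_{5} = v_{0} + v_{2}  ⇒ sig = ⟨2 | 1 1⟩
  • {1,5}:  v_{1} + v_{5} = v_{0} + v_{6} + v_{8}  ⇒ sig = ⟨2 | 1 1 1⟩
  • {4,7}:  v_{4} + v_{7} = v_{0} + v_{2} + v_{6}  ⇒ sig = ⟨2 | 1 1 1⟩
  • {1,3}:  v_{1} + v_{3} = v_{0} + 2·v_{4}  ⇒ sig = ⟨2 | 1 2⟩
  • {3,7}:  v_{3} + v_{7} = 2·v_{0} + 2·v_{2} + v_{6}  ⇒ sig = ⟨2 | 1 2 2⟩
  • {0,2,4}:  v_{0} + v_{2} + v_{4} = v_{3}  ⇒ sig = ⟨3 | 1⟩
  • {3,6,8}:  v_{3} + v_{6} + v_{8} = v_{4}  ⇒ sig = ⟨3 | 1⟩
  • {0,2,6,8}:  v_{0} + v_{2} + v_{6} + v_{8} = 0  ⇒ sig = ⟨4 | 0⟩
  • {0,2,5,6}:  v_{0} + v_{2} + v_{5} + v_{6} = v_{7}  ⇒ sig = ⟨4 | 1⟩
  • {0,4,6,8}:  v_{0} + v_{4} + v_{6} + v_{8} = v_{1}  ⇒ sig = ⟨4 | 1⟩

Hence PRS(X_Σ) =
[⟨2 | 0⟩, ⟨2 | 1⟩, ⟨2 | 1⟩, ⟨2 | 1 1⟩, ⟨2 | 1 1⟩, ⟨2 | 1 1 1⟩, ⟨2 | 1 1 1⟩, ⟨2 | 1 2⟩, ⟨2 | 1 2 2⟩, ⟨3 | 1⟩, ⟨3 | 1⟩, ⟨4 | 0⟩, ⟨4 | 1⟩, ⟨4 | 1⟩]


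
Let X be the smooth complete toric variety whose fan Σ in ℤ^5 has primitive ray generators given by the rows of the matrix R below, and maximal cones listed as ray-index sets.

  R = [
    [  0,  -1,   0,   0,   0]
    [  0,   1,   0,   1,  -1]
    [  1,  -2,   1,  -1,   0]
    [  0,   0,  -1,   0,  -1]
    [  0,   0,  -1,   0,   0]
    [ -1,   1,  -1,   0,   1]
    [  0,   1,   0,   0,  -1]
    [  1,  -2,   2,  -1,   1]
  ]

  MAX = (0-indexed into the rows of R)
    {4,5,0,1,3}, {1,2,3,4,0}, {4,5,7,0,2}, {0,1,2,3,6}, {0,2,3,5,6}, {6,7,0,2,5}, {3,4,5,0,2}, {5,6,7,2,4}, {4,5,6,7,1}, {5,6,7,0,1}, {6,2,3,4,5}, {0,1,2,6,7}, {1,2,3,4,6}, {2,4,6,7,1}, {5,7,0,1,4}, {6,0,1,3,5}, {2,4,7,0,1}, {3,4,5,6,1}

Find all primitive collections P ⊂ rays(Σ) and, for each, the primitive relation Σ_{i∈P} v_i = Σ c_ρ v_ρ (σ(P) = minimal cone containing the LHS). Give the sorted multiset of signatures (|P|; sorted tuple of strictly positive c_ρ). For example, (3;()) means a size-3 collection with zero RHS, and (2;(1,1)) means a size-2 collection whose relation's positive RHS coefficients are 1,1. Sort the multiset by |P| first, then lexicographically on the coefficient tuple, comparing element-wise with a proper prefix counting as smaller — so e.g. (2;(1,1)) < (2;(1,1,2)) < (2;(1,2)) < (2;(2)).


Δ(Σ) — 8 vertices, 3 min non-faces:

  {3,7}:  v_{3} + v_{7} = v_{2}  so sig = (2;(1))
  {1,2,5}:  v_{1} + v_{2} + v_{5} = 0  so sig = (3;())
  {0,4,6}:  v_{0} + v_{4} + v_{6} = v_{3}  so sig = (3;(1))

Signatures (|P|; sorted positive RHS coefficients), sorted:
{ (2;(1)),  (3;()),  (3;(1)) }


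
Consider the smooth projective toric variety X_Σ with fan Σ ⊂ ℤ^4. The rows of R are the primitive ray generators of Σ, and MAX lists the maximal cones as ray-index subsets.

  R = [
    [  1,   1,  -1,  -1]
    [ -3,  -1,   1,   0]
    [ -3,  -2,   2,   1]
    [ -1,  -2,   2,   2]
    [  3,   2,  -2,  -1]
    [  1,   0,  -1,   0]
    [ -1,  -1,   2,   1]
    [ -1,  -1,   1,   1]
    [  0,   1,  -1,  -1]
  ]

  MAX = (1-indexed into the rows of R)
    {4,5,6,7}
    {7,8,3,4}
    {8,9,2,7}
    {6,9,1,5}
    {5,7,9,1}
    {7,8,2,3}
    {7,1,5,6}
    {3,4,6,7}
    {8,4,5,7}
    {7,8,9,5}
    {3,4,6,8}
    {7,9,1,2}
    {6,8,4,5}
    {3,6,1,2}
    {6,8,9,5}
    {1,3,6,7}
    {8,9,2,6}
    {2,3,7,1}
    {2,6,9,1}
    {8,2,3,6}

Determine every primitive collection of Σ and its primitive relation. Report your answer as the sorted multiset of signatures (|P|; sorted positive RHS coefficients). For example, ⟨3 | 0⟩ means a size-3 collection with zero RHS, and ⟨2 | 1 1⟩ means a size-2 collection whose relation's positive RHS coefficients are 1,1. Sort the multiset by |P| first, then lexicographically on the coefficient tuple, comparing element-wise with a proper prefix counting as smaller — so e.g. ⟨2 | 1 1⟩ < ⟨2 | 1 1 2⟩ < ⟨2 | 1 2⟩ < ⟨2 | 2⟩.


Σ has 10 primitive collections:

  P={1,8}:  v_{1} + v_{8} = 0  ⇒ sig = ⟨2 | 0⟩
  P={3,5}:  v_{3} + v_{5} = 0  ⇒ sig = ⟨2 | 0⟩
  P={2,5}:  v_{2} + v_{5} = v_{9}  ⇒ sig = ⟨2 | 1⟩
  P={3,9}:  v_{3} + v_{9} = v_{2}  ⇒ sig = ⟨2 | 1⟩
  P={4,9}:  v_{4} + v_{9} = v_{8}  ⇒ sig = ⟨2 | 1⟩
  P={1,4}:  v_{1} + v_{4} = v_{6} + v_{7}  ⇒ sig = ⟨2 | 1 1⟩
  P={2,4}:  v_{2} + v_{4} = v_{3} + v_{8}  ⇒ sig = ⟨2 | 1 1⟩
  P={6,7,9}:  v_{6} + v_{7} + v_{9} = 0  ⇒ sig = ⟨3 | 0⟩
  P={2,6,7}:  v_{2} + v_{6} + v_{7} = v_{3}  ⇒ sig = ⟨3 | 1⟩
  P={6,7,8}:  v_{6} + v_{7} + v_{8} = v_{4}  ⇒ sig = ⟨3 | 1⟩

so the primitive-relation signature multiset is
{ ⟨2 | 0⟩ ×2,  ⟨2 | 1⟩ ×3,  ⟨2 | 1 1⟩ ×2,  ⟨3 | 0⟩,  ⟨3 | 1⟩ ×2 }


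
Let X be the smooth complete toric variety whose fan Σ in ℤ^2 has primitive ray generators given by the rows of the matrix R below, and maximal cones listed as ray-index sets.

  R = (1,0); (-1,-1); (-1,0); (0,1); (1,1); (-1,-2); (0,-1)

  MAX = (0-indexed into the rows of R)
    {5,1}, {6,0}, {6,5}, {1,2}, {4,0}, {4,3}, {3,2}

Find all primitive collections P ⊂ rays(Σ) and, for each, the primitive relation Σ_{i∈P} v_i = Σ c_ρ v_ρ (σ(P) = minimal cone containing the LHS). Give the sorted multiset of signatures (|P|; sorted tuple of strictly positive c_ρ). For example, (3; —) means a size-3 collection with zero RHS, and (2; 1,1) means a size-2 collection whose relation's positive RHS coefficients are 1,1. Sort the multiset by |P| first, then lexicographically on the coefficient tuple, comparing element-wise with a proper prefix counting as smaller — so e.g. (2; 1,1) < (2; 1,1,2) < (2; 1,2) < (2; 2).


|primitive collections| = 14. Relations:

  P = {0,2}:  v_{0} + v_{2} = 0  ⇒ sig = (2; —)
  P = {1,4}:  v_{1} + v_{4} = 0  ⇒ sig = (2; —)
  P = {3,6}:  v_{3} + v_{6} = 0  ⇒ sig = (2; —)
  P = {0,1}:  v_{0} + v_{1} = v_{6}  ⇒ sig = (2; 1)
  P = {0,3}:  v_{0} + v_{3} = v_{4}  ⇒ sig = (2; 1)
  P = {1,3}:  v_{1} + v_{3} = v_{2}  ⇒ sig = (2; 1)
  P = {1,6}:  v_{1} + v_{6} = v_{5}  ⇒ sig = (2; 1)
  P = {2,4}:  v_{2} + v_{4} = v_{3}  ⇒ sig = (2; 1)
  P = {2,6}:  v_{2} + v_{6} = v_{1}  ⇒ sig = (2; 1)
  P = {3,5}:  v_{3} + v_{5} = v_{1}  ⇒ sig = (2; 1)
  P = {4,5}:  v_{4} + v_{5} = v_{6}  ⇒ sig = (2; 1)
  P = {4,6}:  v_{4} + v_{6} = v_{0}  ⇒ sig = (2; 1)
  P = {0,5}:  v_{0} + v_{5} = 2·v_{6}  ⇒ sig = (2; 2)
  P = {2,5}:  v_{2} + v_{5} = 2·v_{1}  ⇒ sig = (2; 2)

Hence PRS(X_Σ) =
    (2; —)
    (2; —)
    (2; —)
    (2; 1)
    (2; 1)
    (2; 1)
    (2; 1)
    (2; 1)
    (2; 1)
    (2; 1)
    (2; 1)
    (2; 1)
    (2; 2)
    (2; 2)


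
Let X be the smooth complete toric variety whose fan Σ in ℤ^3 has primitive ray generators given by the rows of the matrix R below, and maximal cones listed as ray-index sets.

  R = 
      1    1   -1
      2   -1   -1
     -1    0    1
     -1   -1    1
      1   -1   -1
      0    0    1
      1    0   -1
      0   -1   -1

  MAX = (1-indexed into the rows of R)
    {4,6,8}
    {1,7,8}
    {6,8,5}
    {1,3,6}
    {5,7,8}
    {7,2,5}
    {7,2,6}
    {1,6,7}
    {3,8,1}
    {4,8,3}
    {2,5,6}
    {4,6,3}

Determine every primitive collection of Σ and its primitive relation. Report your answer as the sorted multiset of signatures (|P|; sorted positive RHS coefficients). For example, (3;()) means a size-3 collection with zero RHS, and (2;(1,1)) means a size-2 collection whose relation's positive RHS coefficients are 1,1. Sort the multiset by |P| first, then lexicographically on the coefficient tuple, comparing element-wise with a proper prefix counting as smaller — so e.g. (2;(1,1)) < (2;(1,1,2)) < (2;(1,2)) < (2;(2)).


Primitive collections (14):

  P={1,4}:  v_{1} + v_{4} = 0  ⇒ sig = (2;())
  P={3,7}:  v_{3} + v_{7} = 0  ⇒ sig = (2;())
  P={2,3}:  v_{2} + v_{3} = v_{5} + v_{6}  ⇒ sig = (2;(1,1))
  P={3,5}:  v_{3} + v_{5} = v_{6} + v_{8}  ⇒ sig = (2;(1,1))
  P={4,7}:  v_{4} + v_{7} = v_{6} + v_{8}  ⇒ sig = (2;(1,1))
  P={2,4}:  v_{2} + v_{4} = v_{5} + 2·v_{6} + v_{8}  ⇒ sig = (2;(1,1,2))
  P={1,2}:  v_{1} + v_{2} = v_{6} + 3·v_{7}  ⇒ sig = (2;(1,3))
  P={1,5}:  v_{1} + v_{5} = 2·v_{7}  ⇒ sig = (2;(2))
  P={2,8}:  v_{2} + v_{8} = 2·v_{5}  ⇒ sig = (2;(2))
  P={4,5}:  v_{4} + v_{5} = 2·v_{6} + 2·v_{8}  ⇒ sig = (2;(2,2))
  P={1,6,8}:  v_{1} + v_{6} + v_{8} = v_{7}  ⇒ sig = (3;(1))
  P={3,6,8}:  v_{3} + v_{6} + v_{8} = v_{4}  ⇒ sig = (3;(1))
  P={5,6,7}:  v_{5} + v_{6} + v_{7} = v_{2}  ⇒ sig = (3;(1))
  P={6,7,8}:  v_{6} + v_{7} + v_{8} = v_{5}  ⇒ sig = (3;(1))

Hence PRS(X_Σ) =
{ (2;()) ×2,  (2;(1,1)) ×3,  (2;(1,1,2)),  (2;(1,3)),  (2;(2)) ×2,  (2;(2,2)),  (3;(1)) ×4 }


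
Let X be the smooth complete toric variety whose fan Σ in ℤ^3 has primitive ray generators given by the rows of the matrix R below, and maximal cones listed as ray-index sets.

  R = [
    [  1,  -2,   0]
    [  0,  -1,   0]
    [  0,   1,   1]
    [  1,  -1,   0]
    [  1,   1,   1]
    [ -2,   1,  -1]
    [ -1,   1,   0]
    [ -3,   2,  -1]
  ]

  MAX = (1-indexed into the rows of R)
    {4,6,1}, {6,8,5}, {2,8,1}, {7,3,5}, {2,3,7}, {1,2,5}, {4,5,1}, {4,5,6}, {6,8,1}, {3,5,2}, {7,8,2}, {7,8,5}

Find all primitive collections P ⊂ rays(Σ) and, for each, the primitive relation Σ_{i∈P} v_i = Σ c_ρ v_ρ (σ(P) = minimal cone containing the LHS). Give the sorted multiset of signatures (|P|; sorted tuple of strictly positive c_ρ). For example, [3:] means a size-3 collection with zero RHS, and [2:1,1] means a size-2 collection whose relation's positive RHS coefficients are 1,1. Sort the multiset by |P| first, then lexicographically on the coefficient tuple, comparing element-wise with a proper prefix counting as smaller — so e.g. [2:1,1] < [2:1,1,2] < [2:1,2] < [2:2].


The 14 primitive collections of Σ (r=8, n=3):

  • {4,7}:  v_{4} + v_{7} = 0  ⇒ sig = [2:]
  • {1,7}:  v_{1} + v_{7} = v_{2}  ⇒ sig = [2:1]
  • {2,4}:  v_{2} + v_{4} = v_{1}  ⇒ sig = [2:1]
  • {4,8}:  v_{4} + v_{8} = v_{6}  ⇒ sig = [2:1]
  • {6,7}:  v_{6} + v_{7} = v_{8}  ⇒ sig = [2:1]
  • {2,6}:  v_{2} + v_{6} = v_{1} + v_{8}  ⇒ sig = [2:1,1]
  • {3,4}:  v_{3} + v_{4} = v_{2} + v_{5}  ⇒ sig = [2:1,1]
  • {1,3}:  v_{1} + v_{3} = 2·v_{2} + v_{5}  ⇒ sig = [2:1,2]
  • {3,6}:  v_{3} + v_{6} = 2·v_{7}  ⇒ sig = [2:2]
  • {3,8}:  v_{3} + v_{8} = 3·v_{7}  ⇒ sig = [2:3]
  • {1,5,6}:  v_{1} + v_{5} + v_{6} = 0  ⇒ sig = [3:]
  • {1,5,8}:  v_{1} + v_{5} + v_{8} = v_{7}  ⇒ sig = [3:1]
  • {2,5,7}:  v_{2} + v_{5} + v_{7} = v_{3}  ⇒ sig = [3:1]
  • {2,5,8}:  v_{2} + v_{5} + v_{8} = 2·v_{7}  ⇒ sig = [3:2]

Sorted signature multiset PRS(X):
{ [2:],  [2:1] ×4,  [2:1,1] ×2,  [2:1,2],  [2:2],  [2:3],  [3:],  [3:1] ×2,  [3:2] }


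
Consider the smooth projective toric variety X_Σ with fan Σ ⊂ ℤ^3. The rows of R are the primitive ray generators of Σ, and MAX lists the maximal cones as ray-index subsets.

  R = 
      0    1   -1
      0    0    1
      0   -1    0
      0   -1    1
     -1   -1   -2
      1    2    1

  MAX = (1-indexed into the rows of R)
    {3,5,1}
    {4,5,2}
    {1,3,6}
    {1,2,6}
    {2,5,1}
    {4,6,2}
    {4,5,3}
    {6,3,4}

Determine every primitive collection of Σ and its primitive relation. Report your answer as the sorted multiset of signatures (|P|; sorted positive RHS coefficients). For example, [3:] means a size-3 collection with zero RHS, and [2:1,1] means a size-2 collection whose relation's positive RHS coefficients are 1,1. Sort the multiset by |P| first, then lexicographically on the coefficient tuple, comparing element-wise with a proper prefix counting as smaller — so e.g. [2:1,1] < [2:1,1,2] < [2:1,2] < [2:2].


Σ has 3 primitive collections:

  {1,4}:  v_{1} + v_{4} = 0 — sig = [2:]
  {2,3}:  v_{2} + v_{3} = v_{4} — sig = [2:1]
  {5,6}:  v_{5} + v_{6} = v_{1} — sig = [2:1]

Signatures (|P|; sorted positive RHS coefficients), sorted:
{ [2:],  [2:1] ×2 }


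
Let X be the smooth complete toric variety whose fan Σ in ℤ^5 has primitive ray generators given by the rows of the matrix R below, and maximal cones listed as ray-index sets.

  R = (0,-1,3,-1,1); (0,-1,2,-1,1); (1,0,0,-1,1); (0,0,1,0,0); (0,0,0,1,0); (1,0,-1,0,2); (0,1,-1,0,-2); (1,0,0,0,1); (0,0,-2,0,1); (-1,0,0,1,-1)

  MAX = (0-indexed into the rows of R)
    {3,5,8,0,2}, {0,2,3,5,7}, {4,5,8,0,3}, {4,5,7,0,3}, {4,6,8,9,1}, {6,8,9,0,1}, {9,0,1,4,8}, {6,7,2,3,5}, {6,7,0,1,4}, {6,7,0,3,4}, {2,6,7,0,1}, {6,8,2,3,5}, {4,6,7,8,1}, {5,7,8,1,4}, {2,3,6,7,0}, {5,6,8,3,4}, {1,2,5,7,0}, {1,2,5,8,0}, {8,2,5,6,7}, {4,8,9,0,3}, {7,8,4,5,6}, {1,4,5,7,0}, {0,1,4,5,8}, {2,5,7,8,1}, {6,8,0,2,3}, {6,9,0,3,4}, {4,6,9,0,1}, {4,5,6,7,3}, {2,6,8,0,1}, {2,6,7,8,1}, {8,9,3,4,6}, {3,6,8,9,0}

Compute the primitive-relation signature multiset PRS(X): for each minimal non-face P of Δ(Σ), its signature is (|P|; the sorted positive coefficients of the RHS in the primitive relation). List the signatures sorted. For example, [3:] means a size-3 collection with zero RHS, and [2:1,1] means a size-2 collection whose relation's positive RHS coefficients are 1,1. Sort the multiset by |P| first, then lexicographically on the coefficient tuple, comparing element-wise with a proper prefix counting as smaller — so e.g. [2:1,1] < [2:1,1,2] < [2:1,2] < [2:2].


Primitive collections (10):

  • {2,9}:  v_{2} + v_{9} = 0  so sig = [2:]
  • {1,3}:  v_{1} + v_{3} = v_{0}  so sig = [2:1]
  • {2,4}:  v_{2} + v_{4} = v_{7}  so sig = [2:1]
  • {7,9}:  v_{7} + v_{9} = v_{4}  so sig = [2:1]
  • {5,9}:  v_{5} + v_{9} = v_{3} + v_{4} + v_{8}  so sig = [2:1,1,1]
  • {1,5,6}:  v_{1} + v_{5} + v_{6} = v_{2}  so sig = [3:1]
  • {3,7,8}:  v_{3} + v_{7} + v_{8} = v_{5}  so sig = [3:1]
  • {0,5,6}:  v_{0} + v_{5} + v_{6} = v_{2} + v_{3}  so sig = [3:1,1]
  • {0,7,8}:  v_{0} + v_{7} + v_{8} = v_{1} + v_{5}  so sig = [3:1,1]
  • {0,4,6,8}:  v_{0} + v_{4} + v_{6} + v_{8} = 0  so sig = [4:]

Signatures (|P|; sorted positive RHS coefficients), sorted:
[[2:], [2:1], [2:1], [2:1], [2:1,1,1], [3:1], [3:1], [3:1,1], [3:1,1], [4:]]


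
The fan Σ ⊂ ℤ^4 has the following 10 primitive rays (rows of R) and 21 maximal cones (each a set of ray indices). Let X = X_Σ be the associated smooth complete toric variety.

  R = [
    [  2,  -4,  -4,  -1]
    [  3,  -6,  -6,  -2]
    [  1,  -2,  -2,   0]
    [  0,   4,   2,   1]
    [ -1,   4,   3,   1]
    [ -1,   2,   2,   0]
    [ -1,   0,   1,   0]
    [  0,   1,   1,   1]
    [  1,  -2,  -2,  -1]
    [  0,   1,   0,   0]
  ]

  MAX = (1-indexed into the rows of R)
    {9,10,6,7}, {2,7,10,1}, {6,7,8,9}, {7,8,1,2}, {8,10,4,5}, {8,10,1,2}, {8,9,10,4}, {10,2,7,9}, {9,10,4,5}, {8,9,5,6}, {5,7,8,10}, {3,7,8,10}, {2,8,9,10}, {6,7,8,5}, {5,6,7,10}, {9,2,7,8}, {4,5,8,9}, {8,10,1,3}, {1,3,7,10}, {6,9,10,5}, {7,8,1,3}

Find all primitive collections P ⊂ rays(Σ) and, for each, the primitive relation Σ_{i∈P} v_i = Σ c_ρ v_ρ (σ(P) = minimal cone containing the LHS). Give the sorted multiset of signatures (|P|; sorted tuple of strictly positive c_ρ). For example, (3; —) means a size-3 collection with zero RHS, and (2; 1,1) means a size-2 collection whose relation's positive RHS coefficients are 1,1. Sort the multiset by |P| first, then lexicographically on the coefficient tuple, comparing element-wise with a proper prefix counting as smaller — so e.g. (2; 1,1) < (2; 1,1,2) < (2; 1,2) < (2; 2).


Primitive collections (20):

  P={3,6}:  v_{3} + v_{6} = 0 — sig = (2; —)
  P={1,6}:  v_{1} + v_{6} = v_{9} — sig = (2; 1)
  P={1,9}:  v_{1} + v_{9} = v_{2} — sig = (2; 1)
  P={3,9}:  v_{3} + v_{9} = v_{1} — sig = (2; 1)
  P={4,7}:  v_{4} + v_{7} = v_{5} — sig = (2; 1)
  P={3,5}:  v_{3} + v_{5} = v_{8} + v_{10} — sig = (2; 1,1)
  P={1,5}:  v_{1} + v_{5} = v_{8} + v_{9} + v_{10} — sig = (2; 1,1,1)
  P={2,5}:  v_{2} + v_{5} = v_{8} + 2·v_{9} + v_{10} — sig = (2; 1,1,2)
  P={4,6}:  v_{4} + v_{6} = 2·v_{5} + v_{9} — sig = (2; 1,2)
  P={3,4}:  v_{3} + v_{4} = 2·v_{8} + v_{9} + 2·v_{10} — sig = (2; 1,2,2)
  P={2,3}:  v_{2} + v_{3} = 2·v_{1} — sig = (2; 2)
  P={2,6}:  v_{2} + v_{6} = 2·v_{9} — sig = (2; 2)
  P={1,4}:  v_{1} + v_{4} = 2·v_{8} + 2·v_{9} + 2·v_{10} — sig = (2; 2,2,2)
  P={2,4}:  v_{2} + v_{4} = 2·v_{8} + 3·v_{9} + 2·v_{10} — sig = (2; 2,2,3)
  P={5,7,9}:  v_{5} + v_{7} + v_{9} = v_{6} — sig = (3; 1)
  P={6,8,10}:  v_{6} + v_{8} + v_{10} = v_{5} — sig = (3; 1)
  P={7,8,9,10}:  v_{7} + v_{8} + v_{9} + v_{10} = 0 — sig = (4; —)
  P={1,7,8,10}:  v_{1} + v_{7} + v_{8} + v_{10} = v_{3} — sig = (4; 1)
  P={2,7,8,10}:  v_{2} + v_{7} + v_{8} + v_{10} = v_{1} — sig = (4; 1)
  P={5,8,9,10}:  v_{5} + v_{8} + v_{9} + v_{10} = v_{4} — sig = (4; 1)

Hence PRS(X_Σ) =
[(2; —), (2; 1), (2; 1), (2; 1), (2; 1), (2; 1,1), (2; 1,1,1), (2; 1,1,2), (2; 1,2), (2; 1,2,2), (2; 2), (2; 2), (2; 2,2,2), (2; 2,2,3), (3; 1), (3; 1), (4; —), (4; 1), (4; 1), (4; 1)]


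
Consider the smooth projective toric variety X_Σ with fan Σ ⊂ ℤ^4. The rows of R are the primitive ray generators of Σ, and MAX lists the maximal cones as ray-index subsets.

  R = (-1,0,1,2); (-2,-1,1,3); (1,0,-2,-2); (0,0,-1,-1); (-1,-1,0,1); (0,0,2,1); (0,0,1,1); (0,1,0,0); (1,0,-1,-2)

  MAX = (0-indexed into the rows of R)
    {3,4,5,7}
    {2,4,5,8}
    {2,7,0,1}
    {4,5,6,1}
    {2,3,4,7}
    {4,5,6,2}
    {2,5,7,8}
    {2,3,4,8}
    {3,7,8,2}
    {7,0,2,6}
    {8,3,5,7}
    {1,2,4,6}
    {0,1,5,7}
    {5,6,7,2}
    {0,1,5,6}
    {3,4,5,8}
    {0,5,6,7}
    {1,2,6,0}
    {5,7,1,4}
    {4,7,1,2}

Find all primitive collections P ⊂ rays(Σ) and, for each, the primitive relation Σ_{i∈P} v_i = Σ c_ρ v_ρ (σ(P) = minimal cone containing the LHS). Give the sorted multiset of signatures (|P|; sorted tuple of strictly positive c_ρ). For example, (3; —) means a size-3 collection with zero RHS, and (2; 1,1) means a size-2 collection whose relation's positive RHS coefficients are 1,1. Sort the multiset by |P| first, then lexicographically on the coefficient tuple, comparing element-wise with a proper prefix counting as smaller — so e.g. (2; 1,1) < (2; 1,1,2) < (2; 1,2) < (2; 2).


14 collections generate NE(X_Σ); each relation:

  • {0,8}:  v_{0} + v_{8} = 0  →  sig = (2; —)
  • {3,6}:  v_{3} + v_{6} = 0  →  sig = (2; —)
  • {0,4}:  v_{0} + v_{4} = v_{1}  →  sig = (2; 1)
  • {1,8}:  v_{1} + v_{8} = v_{4}  →  sig = (2; 1)
  • {0,3}:  v_{0} + v_{3} = v_{4} + v_{7}  →  sig = (2; 1,1)
  • {6,8}:  v_{6} + v_{8} = v_{2} + v_{5}  →  sig = (2; 1,1)
  • {1,3}:  v_{1} + v_{3} = 2·v_{4} + v_{7}  →  sig = (2; 1,2)
  • {0,2,5}:  v_{0} + v_{2} + v_{5} = v_{6}  →  sig = (3; 1)
  • {2,3,5}:  v_{2} + v_{3} + v_{5} = v_{8}  →  sig = (3; 1)
  • {4,6,7}:  v_{4} + v_{6} + v_{7} = v_{0}  →  sig = (3; 1)
  • {4,7,8}:  v_{4} + v_{7} + v_{8} = v_{3}  →  sig = (3; 1)
  • {1,2,5}:  v_{1} + v_{2} + v_{5} = v_{4} + v_{6}  →  sig = (3; 1,1)
  • {1,6,7}:  v_{1} + v_{6} + v_{7} = 2·v_{0}  →  sig = (3; 2)
  • {2,4,5,7}:  v_{2} + v_{4} + v_{5} + v_{7} = 0  →  sig = (4; —)

Sorted signature multiset PRS(X):
{ (2; —) ×2,  (2; 1) ×2,  (2; 1,1) ×2,  (2; 1,2),  (3; 1) ×4,  (3; 1,1),  (3; 2),  (4; —) }


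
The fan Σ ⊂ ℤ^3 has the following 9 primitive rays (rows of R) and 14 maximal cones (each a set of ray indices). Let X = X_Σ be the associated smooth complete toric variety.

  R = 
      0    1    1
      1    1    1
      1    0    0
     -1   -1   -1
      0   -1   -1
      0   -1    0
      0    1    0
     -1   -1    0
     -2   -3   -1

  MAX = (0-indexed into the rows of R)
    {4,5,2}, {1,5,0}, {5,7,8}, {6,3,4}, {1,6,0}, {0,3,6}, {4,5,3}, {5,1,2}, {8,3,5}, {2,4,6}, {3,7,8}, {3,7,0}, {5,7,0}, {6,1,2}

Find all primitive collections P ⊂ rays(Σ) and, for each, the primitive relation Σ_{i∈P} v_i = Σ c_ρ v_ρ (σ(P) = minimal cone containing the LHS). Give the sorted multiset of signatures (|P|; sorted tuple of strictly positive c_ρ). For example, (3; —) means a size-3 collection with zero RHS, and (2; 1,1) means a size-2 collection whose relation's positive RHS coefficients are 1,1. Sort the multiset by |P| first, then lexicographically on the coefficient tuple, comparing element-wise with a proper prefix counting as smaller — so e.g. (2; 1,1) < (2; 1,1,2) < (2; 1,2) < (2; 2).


Primitive collections (17):

  P = {0,4}:  v_{0} + v_{4} = 0  ⟹  sig = (2; —)
  P = {1,3}:  v_{1} + v_{3} = 0  ⟹  sig = (2; —)
  P = {5,6}:  v_{5} + v_{6} = 0  ⟹  sig = (2; —)
  P = {0,2}:  v_{0} + v_{2} = v_{1}  ⟹  sig = (2; 1)
  P = {1,4}:  v_{1} + v_{4} = v_{2}  ⟹  sig = (2; 1)
  P = {2,3}:  v_{2} + v_{3} = v_{4}  ⟹  sig = (2; 1)
  P = {2,7}:  v_{2} + v_{7} = v_{5}  ⟹  sig = (2; 1)
  P = {1,7}:  v_{1} + v_{7} = v_{0} + v_{5}  ⟹  sig = (2; 1,1)
  P = {1,8}:  v_{1} + v_{8} = v_{5} + v_{7}  ⟹  sig = (2; 1,1)
  P = {4,7}:  v_{4} + v_{7} = v_{3} + v_{5}  ⟹  sig = (2; 1,1)
  P = {6,7}:  v_{6} + v_{7} = v_{0} + v_{3}  ⟹  sig = (2; 1,1)
  P = {6,8}:  v_{6} + v_{8} = v_{3} + v_{7}  ⟹  sig = (2; 1,1)
  P = {2,8}:  v_{2} + v_{8} = v_{3} + 2·v_{5}  ⟹  sig = (2; 1,2)
  P = {0,8}:  v_{0} + v_{8} = 2·v_{7}  ⟹  sig = (2; 2)
  P = {4,8}:  v_{4} + v_{8} = 2·v_{3} + 2·v_{5}  ⟹  sig = (2; 2,2)
  P = {0,3,5}:  v_{0} + v_{3} + v_{5} = v_{7}  ⟹  sig = (3; 1)
  P = {3,5,7}:  v_{3} + v_{5} + v_{7} = v_{8}  ⟹  sig = (3; 1)

Signatures (|P|; sorted positive RHS coefficients), sorted:
    (2; —)
    (2; —)
    (2; —)
    (2; 1)
    (2; 1)
    (2; 1)
    (2; 1)
    (2; 1,1)
    (2; 1,1)
    (2; 1,1)
    (2; 1,1)
    (2; 1,1)
    (2; 1,2)
    (2; 2)
    (2; 2,2)
    (3; 1)
    (3; 1)


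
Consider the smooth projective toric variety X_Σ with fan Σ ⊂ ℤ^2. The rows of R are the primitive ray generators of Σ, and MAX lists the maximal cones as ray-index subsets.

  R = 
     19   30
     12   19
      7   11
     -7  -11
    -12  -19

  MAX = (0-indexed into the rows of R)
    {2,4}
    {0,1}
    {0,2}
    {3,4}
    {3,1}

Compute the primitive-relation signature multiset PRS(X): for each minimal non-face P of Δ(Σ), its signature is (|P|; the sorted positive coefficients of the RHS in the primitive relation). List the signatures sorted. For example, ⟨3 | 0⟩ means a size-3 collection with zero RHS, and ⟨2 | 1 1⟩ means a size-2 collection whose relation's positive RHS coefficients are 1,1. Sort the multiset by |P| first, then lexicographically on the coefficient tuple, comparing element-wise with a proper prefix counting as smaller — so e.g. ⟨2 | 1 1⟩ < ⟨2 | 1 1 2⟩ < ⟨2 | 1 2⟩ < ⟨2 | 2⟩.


The 5 primitive collections of Σ (r=5, n=2):

  P={1,4}:  v_{1} + v_{4} = 0 ; sig = ⟨2 | 0⟩
  P={2,3}:  v_{2} + v_{3} = 0 ; sig = ⟨2 | 0⟩
  P={0,3}:  v_{0} + v_{3} = v_{1} ; sig = ⟨2 | 1⟩
  P={0,4}:  v_{0} + v_{4} = v_{2} ; sig = ⟨2 | 1⟩
  P={1,2}:  v_{1} + v_{2} = v_{0} ; sig = ⟨2 | 1⟩

so the primitive-relation signature multiset is
{ ⟨2 | 0⟩ ×2,  ⟨2 | 1⟩ ×3 }


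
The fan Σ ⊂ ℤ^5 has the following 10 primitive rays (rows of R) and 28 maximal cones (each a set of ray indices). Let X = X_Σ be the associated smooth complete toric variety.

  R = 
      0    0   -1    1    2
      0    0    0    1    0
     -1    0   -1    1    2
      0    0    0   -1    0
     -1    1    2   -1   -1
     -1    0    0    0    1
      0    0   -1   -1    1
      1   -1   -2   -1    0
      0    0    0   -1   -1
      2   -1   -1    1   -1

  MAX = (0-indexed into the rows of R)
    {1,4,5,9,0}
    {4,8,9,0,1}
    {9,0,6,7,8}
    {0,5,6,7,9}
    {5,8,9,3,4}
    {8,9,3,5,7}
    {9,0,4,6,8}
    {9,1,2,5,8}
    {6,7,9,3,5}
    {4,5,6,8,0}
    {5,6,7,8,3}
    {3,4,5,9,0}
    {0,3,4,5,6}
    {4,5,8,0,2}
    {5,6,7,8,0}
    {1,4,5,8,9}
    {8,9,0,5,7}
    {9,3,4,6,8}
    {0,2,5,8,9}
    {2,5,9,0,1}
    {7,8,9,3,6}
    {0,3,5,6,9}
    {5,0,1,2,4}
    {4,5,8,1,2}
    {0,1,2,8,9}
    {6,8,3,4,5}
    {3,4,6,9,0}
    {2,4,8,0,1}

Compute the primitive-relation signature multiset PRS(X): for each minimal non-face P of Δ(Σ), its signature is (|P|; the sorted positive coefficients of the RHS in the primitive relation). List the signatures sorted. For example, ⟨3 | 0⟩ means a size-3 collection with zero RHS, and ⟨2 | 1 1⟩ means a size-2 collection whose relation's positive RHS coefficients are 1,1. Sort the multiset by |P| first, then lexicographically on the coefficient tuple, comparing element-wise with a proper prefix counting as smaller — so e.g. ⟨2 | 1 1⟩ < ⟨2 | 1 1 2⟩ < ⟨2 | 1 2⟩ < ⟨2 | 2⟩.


|primitive collections| = 14. Relations:

  • {1,3}:  v_{1} + v_{3} = 0  ⟹  sig = ⟨2 | 0⟩
  • {1,6}:  v_{1} + v_{6} = v_{0} + v_{8}  ⟹  sig = ⟨2 | 1 1⟩
  • {4,7}:  v_{4} + v_{7} = v_{3} + v_{8}  ⟹  sig = ⟨2 | 1 1⟩
  • {2,3}:  v_{2} + v_{3} = v_{0} + v_{5} + v_{8}  ⟹  sig = ⟨2 | 1 1 1⟩
  • {1,7}:  v_{1} + v_{7} = v_{0} + v_{5} + 2·v_{8} + v_{9}  ⟹  sig = ⟨2 | 1 1 1 2⟩
  • {2,6}:  v_{2} + v_{6} = 2·v_{0} + v_{5} + 2·v_{8}  ⟹  sig = ⟨2 | 1 2 2⟩
  • {2,7}:  v_{2} + v_{7} = 2·v_{0} + 2·v_{5} + 3·v_{8} + v_{9}  ⟹  sig = ⟨2 | 1 2 2 3⟩
  • {0,3,8}:  v_{0} + v_{3} + v_{8} = v_{6}  ⟹  sig = ⟨3 | 1⟩
  • {2,4,9}:  v_{2} + v_{4} + v_{9} = v_{1}  ⟹  sig = ⟨3 | 1⟩
  • {0,3,7}:  v_{0} + v_{3} + v_{7} = v_{5} + 2·v_{6} + v_{9}  ⟹  sig = ⟨3 | 1 1 2⟩
  • {0,1,5,8}:  v_{0} + v_{1} + v_{5} + v_{8} = v_{2}  ⟹  sig = ⟨4 | 1⟩
  • {4,5,6,9}:  v_{4} + v_{5} + v_{6} + v_{9} = v_{3}  ⟹  sig = ⟨4 | 1⟩
  • {5,6,8,9}:  v_{5} + v_{6} + v_{8} + v_{9} = v_{7}  ⟹  sig = ⟨4 | 1⟩
  • {0,4,5,8,9}:  v_{0} + v_{4} + v_{5} + v_{8} + v_{9} = 0  ⟹  sig = ⟨5 | 0⟩

Hence PRS(X_Σ) =
    ⟨2 | 0⟩
    ⟨2 | 1 1⟩
    ⟨2 | 1 1⟩
    ⟨2 | 1 1 1⟩
    ⟨2 | 1 1 1 2⟩
    ⟨2 | 1 2 2⟩
    ⟨2 | 1 2 2 3⟩
    ⟨3 | 1⟩
    ⟨3 | 1⟩
    ⟨3 | 1 1 2⟩
    ⟨4 | 1⟩
    ⟨4 | 1⟩
    ⟨4 | 1⟩
    ⟨5 | 0⟩


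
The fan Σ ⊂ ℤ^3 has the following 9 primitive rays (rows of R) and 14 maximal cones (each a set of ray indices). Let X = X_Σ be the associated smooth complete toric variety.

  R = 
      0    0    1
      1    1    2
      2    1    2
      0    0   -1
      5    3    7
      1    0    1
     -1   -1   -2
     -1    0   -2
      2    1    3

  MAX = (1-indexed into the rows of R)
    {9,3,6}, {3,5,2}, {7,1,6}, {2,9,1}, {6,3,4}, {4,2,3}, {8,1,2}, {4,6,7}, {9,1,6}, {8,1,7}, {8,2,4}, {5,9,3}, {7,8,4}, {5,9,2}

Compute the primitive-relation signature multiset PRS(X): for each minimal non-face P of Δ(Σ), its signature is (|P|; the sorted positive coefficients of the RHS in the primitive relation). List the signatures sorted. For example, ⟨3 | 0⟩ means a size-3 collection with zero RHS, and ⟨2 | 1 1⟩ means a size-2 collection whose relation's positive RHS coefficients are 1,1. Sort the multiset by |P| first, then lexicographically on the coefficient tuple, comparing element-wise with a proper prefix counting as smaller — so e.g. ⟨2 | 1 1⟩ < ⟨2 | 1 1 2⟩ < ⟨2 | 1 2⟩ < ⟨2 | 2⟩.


|primitive collections| = 16. Relations:

  {1,4}:  v_{1} + v_{4} = 0  →  sig = ⟨2 | 0⟩
  {2,7}:  v_{2} + v_{7} = 0  →  sig = ⟨2 | 0⟩
  {1,3}:  v_{1} + v_{3} = v_{9}  →  sig = ⟨2 | 1⟩
  {2,6}:  v_{2} + v_{6} = v_{9}  →  sig = ⟨2 | 1⟩
  {4,9}:  v_{4} + v_{9} = v_{3}  →  sig = ⟨2 | 1⟩
  {6,8}:  v_{6} + v_{8} = v_{4}  →  sig = ⟨2 | 1⟩
  {7,9}:  v_{7} + v_{9} = v_{6}  →  sig = ⟨2 | 1⟩
  {3,7}:  v_{3} + v_{7} = v_{4} + v_{6}  →  sig = ⟨2 | 1 1⟩
  {5,7}:  v_{5} + v_{7} = v_{3} + v_{9}  →  sig = ⟨2 | 1 1⟩
  {8,9}:  v_{8} + v_{9} = v_{2} + v_{4}  →  sig = ⟨2 | 1 1⟩
  {5,8}:  v_{5} + v_{8} = 2·v_{2} + v_{3} + v_{4}  →  sig = ⟨2 | 1 1 2⟩
  {1,5}:  v_{1} + v_{5} = v_{2} + 2·v_{9}  →  sig = ⟨2 | 1 2⟩
  {3,8}:  v_{3} + v_{8} = v_{2} + 2·v_{4}  →  sig = ⟨2 | 1 2⟩
  {4,5}:  v_{4} + v_{5} = v_{2} + 2·v_{3}  →  sig = ⟨2 | 1 2⟩
  {5,6}:  v_{5} + v_{6} = v_{3} + 2·v_{9}  →  sig = ⟨2 | 1 2⟩
  {2,3,9}:  v_{2} + v_{3} + v_{9} = v_{5}  →  sig = ⟨3 | 1⟩

Sorted signature multiset PRS(X):
[⟨2 | 0⟩, ⟨2 | 0⟩, ⟨2 | 1⟩, ⟨2 | 1⟩, ⟨2 | 1⟩, ⟨2 | 1⟩, ⟨2 | 1⟩, ⟨2 | 1 1⟩, ⟨2 | 1 1⟩, ⟨2 | 1 1⟩, ⟨2 | 1 1 2⟩, ⟨2 | 1 2⟩, ⟨2 | 1 2⟩, ⟨2 | 1 2⟩, ⟨2 | 1 2⟩, ⟨3 | 1⟩]
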